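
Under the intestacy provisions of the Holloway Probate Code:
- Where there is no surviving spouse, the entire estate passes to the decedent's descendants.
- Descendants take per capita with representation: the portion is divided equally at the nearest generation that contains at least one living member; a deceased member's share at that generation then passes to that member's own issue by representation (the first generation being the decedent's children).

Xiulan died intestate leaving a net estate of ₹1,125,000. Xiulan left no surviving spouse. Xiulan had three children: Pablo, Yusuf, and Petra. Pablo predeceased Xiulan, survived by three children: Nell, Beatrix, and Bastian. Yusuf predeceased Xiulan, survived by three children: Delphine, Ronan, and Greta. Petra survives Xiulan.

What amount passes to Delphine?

The entire ₹1,125,000 passes to the descendants.
That amount (₹1,125,000) is divided into 3 shares of ₹375,000: Petra takes ₹375,000; Pablo's ₹375,000 share passes to Pablo's issue; Yusuf's ₹375,000 share passes to Yusuf's issue.
Pablo's share (₹375,000) is divided into 3 shares of ₹125,000: Nell, Beatrix, and Bastian each take ₹125,000.
Yusuf's share (₹375,000) is divided into 3 shares of ₹125,000: Delphine, Ronan, and Greta each take ₹125,000.

Delphine receives ₹125,000.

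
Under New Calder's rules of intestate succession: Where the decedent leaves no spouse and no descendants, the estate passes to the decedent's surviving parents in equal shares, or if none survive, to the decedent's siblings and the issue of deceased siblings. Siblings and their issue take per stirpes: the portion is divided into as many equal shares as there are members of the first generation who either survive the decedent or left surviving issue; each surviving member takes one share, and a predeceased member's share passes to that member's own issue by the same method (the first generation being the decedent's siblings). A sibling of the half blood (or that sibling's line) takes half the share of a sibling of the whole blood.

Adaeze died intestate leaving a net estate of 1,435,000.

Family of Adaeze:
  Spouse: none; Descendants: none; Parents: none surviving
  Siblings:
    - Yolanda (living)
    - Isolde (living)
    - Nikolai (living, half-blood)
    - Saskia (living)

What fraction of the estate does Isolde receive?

Isolde receives 2/7 of the estate.

The entire 1,435,000 passes to the siblings and their issue.
Counting each half-blood sibling's line as half a unit, there are 7/2 units in 1,435,000, so one unit is 410,000. Whole-blood lines (Yolanda, Isolde, and Saskia) take 410,000 each; half-blood lines (Nikolai) take 205,000 each.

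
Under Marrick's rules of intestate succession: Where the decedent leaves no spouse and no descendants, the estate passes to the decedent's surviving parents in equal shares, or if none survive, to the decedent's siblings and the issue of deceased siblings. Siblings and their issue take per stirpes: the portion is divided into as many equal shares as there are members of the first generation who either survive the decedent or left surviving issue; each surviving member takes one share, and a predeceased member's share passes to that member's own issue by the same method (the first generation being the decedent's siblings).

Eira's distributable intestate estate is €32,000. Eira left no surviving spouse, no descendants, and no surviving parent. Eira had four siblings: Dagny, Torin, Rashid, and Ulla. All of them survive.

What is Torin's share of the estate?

The entire €32,000 passes to the siblings and their issue.
That amount (€32,000) is divided into 4 shares of €8,000: Dagny, Torin, Rashid, and Ulla each take €8,000.

Torin receives €8,000.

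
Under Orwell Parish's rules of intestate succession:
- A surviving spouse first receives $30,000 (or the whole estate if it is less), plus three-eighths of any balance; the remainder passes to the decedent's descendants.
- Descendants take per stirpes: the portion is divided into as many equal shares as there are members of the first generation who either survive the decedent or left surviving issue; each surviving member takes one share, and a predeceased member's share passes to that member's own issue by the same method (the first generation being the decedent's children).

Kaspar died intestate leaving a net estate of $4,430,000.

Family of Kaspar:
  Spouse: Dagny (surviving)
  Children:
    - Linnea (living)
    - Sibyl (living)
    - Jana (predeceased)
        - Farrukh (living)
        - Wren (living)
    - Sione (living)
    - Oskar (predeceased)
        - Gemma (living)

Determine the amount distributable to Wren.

Dagny first takes $30,000, leaving a balance of $4,400,000. Dagny then takes three-eighths of the balance ($1,650,000), for a total of $1,680,000. The remaining $2,750,000 passes to the descendants.
The descendants' portion ($2,750,000) is divided into 5 shares of $550,000: Linnea, Sibyl, and Sione each take $550,000; Jana's $550,000 share passes to Jana's issue; Oskar's $550,000 share passes to Oskar's issue.
Jana's share ($550,000) is divided into 2 shares of $275,000: Farrukh and Wren each take $275,000.
Oskar's share ($550,000) passes entirely to Gemma.

Wren receives $275,000.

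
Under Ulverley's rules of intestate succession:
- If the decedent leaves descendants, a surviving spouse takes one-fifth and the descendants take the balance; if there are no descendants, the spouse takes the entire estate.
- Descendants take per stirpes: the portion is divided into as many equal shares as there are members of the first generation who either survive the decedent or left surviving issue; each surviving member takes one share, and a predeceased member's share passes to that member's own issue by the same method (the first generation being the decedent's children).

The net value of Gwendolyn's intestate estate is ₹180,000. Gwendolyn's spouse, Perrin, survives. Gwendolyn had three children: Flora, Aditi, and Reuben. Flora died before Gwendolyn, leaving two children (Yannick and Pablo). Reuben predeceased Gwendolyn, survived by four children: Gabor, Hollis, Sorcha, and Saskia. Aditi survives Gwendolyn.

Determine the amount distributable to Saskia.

Saskia receives ₹12,000.

Perrin takes one-fifth of ₹180,000 = ₹36,000. The remaining ₹144,000 passes to the descendants.
The descendants' portion (₹144,000) is divided into 3 shares of ₹48,000: Aditi takes ₹48,000; Flora's ₹48,000 share passes to Flora's issue; Reuben's ₹48,000 share passes to Reuben's issue.
Flora's share (₹48,000) is divided into 2 shares of ₹24,000: Yannick and Pablo each take ₹24,000.
Reuben's share (₹48,000) is divided into 4 shares of ₹12,000: Gabor, Hollis, Sorcha, and Saskia each take ₹12,000.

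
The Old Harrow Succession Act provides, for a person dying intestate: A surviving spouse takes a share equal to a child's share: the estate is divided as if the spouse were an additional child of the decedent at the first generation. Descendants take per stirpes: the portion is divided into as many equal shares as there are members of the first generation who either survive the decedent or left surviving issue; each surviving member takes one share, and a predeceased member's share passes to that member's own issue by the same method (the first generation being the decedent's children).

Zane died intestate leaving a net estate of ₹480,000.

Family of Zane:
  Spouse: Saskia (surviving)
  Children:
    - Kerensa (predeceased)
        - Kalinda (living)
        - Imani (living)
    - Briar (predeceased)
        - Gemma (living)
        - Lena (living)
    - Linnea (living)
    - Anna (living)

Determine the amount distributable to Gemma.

Gemma receives ₹48,000.

The spouse counts as an additional share at the children's level, so there are 5 primary shares of ₹96,000. Saskia takes one such share (₹96,000).
The children's combined portion (₹384,000) is divided into 4 shares of ₹96,000: Linnea and Anna each take ₹96,000; Kerensa's ₹96,000 share passes to Kerensa's issue; Briar's ₹96,000 share passes to Briar's issue.
Kerensa's share (₹96,000) is divided into 2 shares of ₹48,000: Kalinda and Imani each take ₹48,000.
Briar's share (₹96,000) is divided into 2 shares of ₹48,000: Gemma and Lena each take ₹48,000.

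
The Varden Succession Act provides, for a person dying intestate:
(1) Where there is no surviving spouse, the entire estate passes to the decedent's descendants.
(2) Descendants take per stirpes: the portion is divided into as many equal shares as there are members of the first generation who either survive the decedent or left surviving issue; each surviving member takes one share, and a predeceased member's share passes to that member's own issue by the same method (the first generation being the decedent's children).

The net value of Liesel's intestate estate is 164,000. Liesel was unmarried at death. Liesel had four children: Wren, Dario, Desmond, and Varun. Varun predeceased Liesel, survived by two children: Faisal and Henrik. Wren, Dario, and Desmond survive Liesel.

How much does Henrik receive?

The entire 164,000 passes to the descendants.
That amount (164,000) is divided into 4 shares of 41,000: Wren, Dario, and Desmond each take 41,000; Varun's 41,000 share passes to Varun's issue.
Varun's share (41,000) is divided into 2 shares of 20,500: Faisal and Henrik each take 20,500.

Henrik receives 20,500.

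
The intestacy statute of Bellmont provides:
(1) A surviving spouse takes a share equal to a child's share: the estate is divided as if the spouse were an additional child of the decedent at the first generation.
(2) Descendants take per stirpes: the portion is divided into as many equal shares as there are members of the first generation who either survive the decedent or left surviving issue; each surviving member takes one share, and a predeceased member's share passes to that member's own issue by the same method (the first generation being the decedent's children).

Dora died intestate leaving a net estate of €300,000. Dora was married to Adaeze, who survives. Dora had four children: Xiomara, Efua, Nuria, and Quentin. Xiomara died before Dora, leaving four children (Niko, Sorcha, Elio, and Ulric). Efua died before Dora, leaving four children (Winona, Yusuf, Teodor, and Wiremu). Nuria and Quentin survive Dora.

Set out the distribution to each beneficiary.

The spouse counts as an additional share at the children's level, so there are 5 primary shares of €60,000. Adaeze takes one such share (€60,000).
The children's combined portion (€240,000) is divided into 4 shares of €60,000: Nuria and Quentin each take €60,000; Xiomara's €60,000 share passes to Xiomara's issue; Efua's €60,000 share passes to Efua's issue.
Xiomara's share (€60,000) is divided into 4 shares of €15,000: Niko, Sorcha, Elio, and Ulric each take €15,000.
Efua's share (€60,000) is divided into 4 shares of €15,000: Winona, Yusuf, Teodor, and Wiremu each take €15,000.

Adaeze: €60,000; Niko: €15,000; Sorcha: €15,000; Elio: €15,000; Ulric: €15,000; Winona: €15,000; Yusuf: €15,000; Teodor: €15,000; Wiremu: €15,000; Nuria: €60,000; Quentin: €60,000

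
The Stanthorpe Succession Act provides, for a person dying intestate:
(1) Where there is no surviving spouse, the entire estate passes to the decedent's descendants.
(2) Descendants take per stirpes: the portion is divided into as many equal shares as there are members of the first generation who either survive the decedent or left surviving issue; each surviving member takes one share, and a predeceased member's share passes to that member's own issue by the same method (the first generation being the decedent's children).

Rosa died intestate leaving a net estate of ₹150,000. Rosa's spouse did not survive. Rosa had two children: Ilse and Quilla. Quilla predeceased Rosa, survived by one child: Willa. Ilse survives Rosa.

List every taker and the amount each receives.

Ilse: ₹75,000; Willa: ₹75,000

The entire ₹150,000 passes to the descendants.
That amount (₹150,000) is divided into 2 shares of ₹75,000: Ilse takes ₹75,000; Quilla's ₹75,000 share passes to Quilla's issue.
Quilla's share (₹75,000) passes entirely to Willa.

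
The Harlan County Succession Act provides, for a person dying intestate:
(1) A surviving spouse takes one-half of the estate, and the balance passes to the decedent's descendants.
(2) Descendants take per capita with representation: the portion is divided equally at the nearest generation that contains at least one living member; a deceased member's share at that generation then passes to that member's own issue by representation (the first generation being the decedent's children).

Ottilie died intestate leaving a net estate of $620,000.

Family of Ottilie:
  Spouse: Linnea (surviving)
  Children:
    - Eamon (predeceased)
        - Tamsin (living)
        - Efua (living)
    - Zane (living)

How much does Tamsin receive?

Linnea takes one-half of $620,000 = $310,000. The remaining $310,000 passes to the descendants.
The descendants' portion ($310,000) is divided into 2 shares of $155,000: Zane takes $155,000; Eamon's $155,000 share passes to Eamon's issue.
Eamon's share ($155,000) is divided into 2 shares of $77,500: Tamsin and Efua each take $77,500.

Tamsin receives $77,500.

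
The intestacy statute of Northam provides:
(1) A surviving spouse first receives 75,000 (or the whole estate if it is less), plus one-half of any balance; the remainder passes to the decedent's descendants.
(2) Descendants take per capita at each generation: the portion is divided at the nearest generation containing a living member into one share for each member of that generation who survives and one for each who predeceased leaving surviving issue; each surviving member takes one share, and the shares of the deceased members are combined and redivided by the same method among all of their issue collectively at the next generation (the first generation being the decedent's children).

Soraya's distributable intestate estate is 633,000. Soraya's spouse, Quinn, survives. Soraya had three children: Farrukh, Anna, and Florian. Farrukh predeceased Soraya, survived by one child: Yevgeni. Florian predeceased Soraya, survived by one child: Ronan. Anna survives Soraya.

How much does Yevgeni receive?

Yevgeni receives 93,000.

Quinn first takes 75,000, leaving a balance of 558,000. Quinn then takes one-half of the balance (279,000), for a total of 354,000. The remaining 279,000 passes to the descendants.
The descendants' portion (279,000) is divided at the children's generation into 3 shares of 93,000. Anna takes 93,000. The 2 shares of the deceased (Farrukh and Florian) are combined into a pool of 186,000.
That pool (186,000) is divided at the grandchildren's generation equally among Yevgeni and Ronan: 93,000 each.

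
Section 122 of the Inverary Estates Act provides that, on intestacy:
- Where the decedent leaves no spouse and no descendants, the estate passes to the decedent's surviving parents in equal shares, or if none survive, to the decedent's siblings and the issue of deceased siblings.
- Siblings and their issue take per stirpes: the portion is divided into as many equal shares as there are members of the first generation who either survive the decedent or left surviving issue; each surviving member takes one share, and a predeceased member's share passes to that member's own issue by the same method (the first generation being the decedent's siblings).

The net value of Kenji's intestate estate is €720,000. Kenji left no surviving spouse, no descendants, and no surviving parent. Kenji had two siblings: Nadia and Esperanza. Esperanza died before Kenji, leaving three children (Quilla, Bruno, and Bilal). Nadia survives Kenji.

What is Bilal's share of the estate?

Bilal receives €120,000.

The entire €720,000 passes to the siblings and their issue.
That amount (€720,000) is divided into 2 shares of €360,000: Nadia takes €360,000; Esperanza's €360,000 share passes to Esperanza's issue.
Esperanza's share (€360,000) is divided into 3 shares of €120,000: Quilla, Bruno, and Bilal each take €120,000.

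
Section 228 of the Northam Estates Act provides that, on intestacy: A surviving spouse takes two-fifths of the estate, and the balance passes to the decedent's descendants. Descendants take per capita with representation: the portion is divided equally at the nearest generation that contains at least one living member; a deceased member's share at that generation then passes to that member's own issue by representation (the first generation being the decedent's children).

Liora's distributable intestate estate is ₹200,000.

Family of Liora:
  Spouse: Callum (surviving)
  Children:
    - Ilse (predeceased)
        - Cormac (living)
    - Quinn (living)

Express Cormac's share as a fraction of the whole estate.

Cormac receives 3/10 of the estate.

Callum takes two-fifths of ₹200,000 = ₹80,000. The remaining ₹120,000 passes to the descendants.
The descendants' portion (₹120,000) is divided into 2 shares of ₹60,000: Quinn takes ₹60,000; Ilse's ₹60,000 share passes to Ilse's issue.
Ilse's share (₹60,000) passes entirely to Cormac.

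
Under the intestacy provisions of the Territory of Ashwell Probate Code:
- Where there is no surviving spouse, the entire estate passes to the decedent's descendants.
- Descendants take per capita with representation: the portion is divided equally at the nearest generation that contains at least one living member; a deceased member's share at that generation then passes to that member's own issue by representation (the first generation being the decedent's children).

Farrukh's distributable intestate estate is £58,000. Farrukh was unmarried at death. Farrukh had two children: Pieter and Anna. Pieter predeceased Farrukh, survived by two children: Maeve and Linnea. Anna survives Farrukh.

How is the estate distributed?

Maeve: £14,500; Linnea: £14,500; Anna: £29,000

The entire £58,000 passes to the descendants.
That amount (£58,000) is divided into 2 shares of £29,000: Anna takes £29,000; Pieter's £29,000 share passes to Pieter's issue.
Pieter's share (£29,000) is divided into 2 shares of £14,500: Maeve and Linnea each take £14,500.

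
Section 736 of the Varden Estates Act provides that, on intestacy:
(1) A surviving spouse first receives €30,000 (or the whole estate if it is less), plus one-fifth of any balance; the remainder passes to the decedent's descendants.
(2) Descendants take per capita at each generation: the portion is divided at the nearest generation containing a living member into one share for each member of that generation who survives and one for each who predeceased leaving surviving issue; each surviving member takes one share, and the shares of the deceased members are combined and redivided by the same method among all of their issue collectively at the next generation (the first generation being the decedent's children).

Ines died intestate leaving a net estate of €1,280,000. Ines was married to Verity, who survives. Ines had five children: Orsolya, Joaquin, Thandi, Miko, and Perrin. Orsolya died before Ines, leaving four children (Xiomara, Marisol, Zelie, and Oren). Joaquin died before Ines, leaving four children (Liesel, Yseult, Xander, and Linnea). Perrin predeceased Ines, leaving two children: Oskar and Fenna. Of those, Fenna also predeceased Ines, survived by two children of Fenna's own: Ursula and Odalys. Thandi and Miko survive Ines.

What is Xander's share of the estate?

Verity first takes €30,000, leaving a balance of €1,250,000. Verity then takes one-fifth of the balance (€250,000), for a total of €280,000. The remaining €1,000,000 passes to the descendants.
The descendants' portion (€1,000,000) is divided at the children's generation into 5 shares of €200,000. Thandi and Miko each take €200,000. The 3 shares of the deceased (Orsolya, Joaquin, and Perrin) are combined into a pool of €600,000.
That pool (€600,000) is divided at the grandchildren's generation into 10 shares of €60,000. Xiomara, Marisol, Zelie, Oren, Liesel, Yseult, Xander, Linnea, and Oskar each take €60,000. The remaining share for the deceased Fenna (€60,000) is carried to the next generation.
That pool (€60,000) is divided at the great-grandchildren's generation equally among Ursula and Odalys: €30,000 each.

Xander receives €60,000.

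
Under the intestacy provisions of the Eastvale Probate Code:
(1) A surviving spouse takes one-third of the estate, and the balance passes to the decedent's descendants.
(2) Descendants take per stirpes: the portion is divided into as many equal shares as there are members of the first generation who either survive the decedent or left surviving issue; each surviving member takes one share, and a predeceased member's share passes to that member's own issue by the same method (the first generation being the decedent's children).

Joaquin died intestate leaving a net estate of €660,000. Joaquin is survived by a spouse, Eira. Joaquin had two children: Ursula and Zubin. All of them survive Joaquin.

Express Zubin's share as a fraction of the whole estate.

Eira takes one-third of €660,000 = €220,000. The remaining €440,000 passes to the descendants.
The descendants' portion (€440,000) is divided into 2 shares of €220,000: Ursula and Zubin each take €220,000.

Zubin receives 1/3 of the estate.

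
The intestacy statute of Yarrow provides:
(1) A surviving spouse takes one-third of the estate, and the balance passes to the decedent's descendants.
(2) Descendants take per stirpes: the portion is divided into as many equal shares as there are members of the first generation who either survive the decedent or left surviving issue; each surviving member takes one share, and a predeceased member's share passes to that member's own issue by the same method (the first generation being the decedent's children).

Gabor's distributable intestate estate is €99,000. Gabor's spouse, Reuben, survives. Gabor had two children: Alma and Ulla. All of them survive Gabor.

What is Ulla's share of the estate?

Reuben takes one-third of €99,000 = €33,000. The remaining €66,000 passes to the descendants.
The descendants' portion (€66,000) is divided into 2 shares of €33,000: Alma and Ulla each take €33,000.

Ulla receives €33,000.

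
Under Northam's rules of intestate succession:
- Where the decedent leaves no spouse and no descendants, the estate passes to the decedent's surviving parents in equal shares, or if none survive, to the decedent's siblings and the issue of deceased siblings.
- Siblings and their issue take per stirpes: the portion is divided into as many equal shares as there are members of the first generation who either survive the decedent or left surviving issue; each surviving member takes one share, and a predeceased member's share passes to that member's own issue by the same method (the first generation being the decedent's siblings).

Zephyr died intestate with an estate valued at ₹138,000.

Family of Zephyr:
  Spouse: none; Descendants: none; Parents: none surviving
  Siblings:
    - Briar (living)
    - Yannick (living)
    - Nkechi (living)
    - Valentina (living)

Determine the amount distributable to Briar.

The entire ₹138,000 passes to the siblings and their issue.
That amount (₹138,000) is divided into 4 shares of ₹34,500: Briar, Yannick, Nkechi, and Valentina each take ₹34,500.

Briar receives ₹34,500.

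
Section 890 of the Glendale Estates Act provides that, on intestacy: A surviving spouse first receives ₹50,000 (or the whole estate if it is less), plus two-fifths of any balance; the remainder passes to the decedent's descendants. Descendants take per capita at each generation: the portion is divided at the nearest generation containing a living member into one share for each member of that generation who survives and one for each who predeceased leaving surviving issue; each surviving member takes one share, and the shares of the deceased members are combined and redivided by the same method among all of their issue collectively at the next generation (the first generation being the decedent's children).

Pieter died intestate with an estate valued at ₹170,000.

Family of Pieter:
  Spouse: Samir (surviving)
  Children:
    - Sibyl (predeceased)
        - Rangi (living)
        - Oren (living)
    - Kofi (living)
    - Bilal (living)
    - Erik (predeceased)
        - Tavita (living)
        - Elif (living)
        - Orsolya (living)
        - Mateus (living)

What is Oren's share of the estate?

Oren receives ₹6,000.

Samir first takes ₹50,000, leaving a balance of ₹120,000. Samir then takes two-fifths of the balance (₹48,000), for a total of ₹98,000. The remaining ₹72,000 passes to the descendants.
The descendants' portion (₹72,000) is divided at the children's generation into 4 shares of ₹18,000. Kofi and Bilal each take ₹18,000. The 2 shares of the deceased (Sibyl and Erik) are combined into a pool of ₹36,000.
That pool (₹36,000) is divided at the grandchildren's generation equally among Rangi, Oren, Tavita, Elif, Orsolya, and Mateus: ₹6,000 each.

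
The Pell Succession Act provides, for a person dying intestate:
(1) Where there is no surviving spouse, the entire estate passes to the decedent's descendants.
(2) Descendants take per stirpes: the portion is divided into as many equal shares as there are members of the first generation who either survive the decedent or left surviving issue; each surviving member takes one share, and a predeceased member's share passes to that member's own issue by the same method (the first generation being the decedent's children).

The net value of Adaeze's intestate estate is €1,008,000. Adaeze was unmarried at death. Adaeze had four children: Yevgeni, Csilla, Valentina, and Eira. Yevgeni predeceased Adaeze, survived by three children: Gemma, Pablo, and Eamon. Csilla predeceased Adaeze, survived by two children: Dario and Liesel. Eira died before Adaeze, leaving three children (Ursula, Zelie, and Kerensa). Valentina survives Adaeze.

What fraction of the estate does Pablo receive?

Pablo receives 1/12 of the estate.

The entire €1,008,000 passes to the descendants.
That amount (€1,008,000) is divided into 4 shares of €252,000: Valentina takes €252,000; Yevgeni's €252,000 share passes to Yevgeni's issue; Csilla's €252,000 share passes to Csilla's issue; Eira's €252,000 share passes to Eira's issue.
Yevgeni's share (€252,000) is divided into 3 shares of €84,000: Gemma, Pablo, and Eamon each take €84,000.
Csilla's share (€252,000) is divided into 2 shares of €126,000: Dario and Liesel each take €126,000.
Eira's share (€252,000) is divided into 3 shares of €84,000: Ursula, Zelie, and Kerensa each take €84,000.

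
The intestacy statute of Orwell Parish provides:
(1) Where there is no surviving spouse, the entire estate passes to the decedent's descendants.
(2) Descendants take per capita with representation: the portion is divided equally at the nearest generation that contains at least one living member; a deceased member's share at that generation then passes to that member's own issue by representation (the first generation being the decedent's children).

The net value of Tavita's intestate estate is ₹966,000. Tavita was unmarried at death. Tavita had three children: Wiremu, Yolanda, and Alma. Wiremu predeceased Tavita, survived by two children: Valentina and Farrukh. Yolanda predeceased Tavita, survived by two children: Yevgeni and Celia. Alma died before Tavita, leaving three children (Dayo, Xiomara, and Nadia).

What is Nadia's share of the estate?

The entire ₹966,000 passes to the descendants.
No child survives, so the initial division is made at the grandchildren's generation.
That amount (₹966,000) is divided into 7 shares of ₹138,000: Valentina, Farrukh, Yevgeni, Celia, Dayo, Xiomara, and Nadia each take ₹138,000.

Nadia receives ₹138,000.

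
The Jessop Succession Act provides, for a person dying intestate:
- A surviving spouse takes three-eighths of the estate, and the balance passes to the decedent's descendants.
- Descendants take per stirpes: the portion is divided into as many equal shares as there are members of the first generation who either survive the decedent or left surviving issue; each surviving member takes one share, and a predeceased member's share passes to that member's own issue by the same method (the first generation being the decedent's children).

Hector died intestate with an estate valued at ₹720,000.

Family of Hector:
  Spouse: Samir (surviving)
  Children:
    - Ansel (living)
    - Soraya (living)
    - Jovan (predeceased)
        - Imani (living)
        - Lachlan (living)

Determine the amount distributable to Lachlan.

Samir takes three-eighths of ₹720,000 = ₹270,000. The remaining ₹450,000 passes to the descendants.
The descendants' portion (₹450,000) is divided into 3 shares of ₹150,000: Ansel and Soraya each take ₹150,000; Jovan's ₹150,000 share passes to Jovan's issue.
Jovan's share (₹150,000) is divided into 2 shares of ₹75,000: Imani and Lachlan each take ₹75,000.

Lachlan receives ₹75,000.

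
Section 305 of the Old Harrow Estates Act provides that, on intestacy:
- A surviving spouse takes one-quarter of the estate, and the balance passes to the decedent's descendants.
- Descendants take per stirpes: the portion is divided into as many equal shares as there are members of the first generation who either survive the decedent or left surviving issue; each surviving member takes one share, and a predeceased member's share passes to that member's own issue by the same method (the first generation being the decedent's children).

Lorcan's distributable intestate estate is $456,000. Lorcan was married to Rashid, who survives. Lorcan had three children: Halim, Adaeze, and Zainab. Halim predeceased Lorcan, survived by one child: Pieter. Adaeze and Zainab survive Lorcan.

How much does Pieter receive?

Pieter receives $114,000.

Rashid takes one-quarter of $456,000 = $114,000. The remaining $342,000 passes to the descendants.
The descendants' portion ($342,000) is divided into 3 shares of $114,000: Adaeze and Zainab each take $114,000; Halim's $114,000 share passes to Halim's issue.
Halim's share ($114,000) passes entirely to Pieter.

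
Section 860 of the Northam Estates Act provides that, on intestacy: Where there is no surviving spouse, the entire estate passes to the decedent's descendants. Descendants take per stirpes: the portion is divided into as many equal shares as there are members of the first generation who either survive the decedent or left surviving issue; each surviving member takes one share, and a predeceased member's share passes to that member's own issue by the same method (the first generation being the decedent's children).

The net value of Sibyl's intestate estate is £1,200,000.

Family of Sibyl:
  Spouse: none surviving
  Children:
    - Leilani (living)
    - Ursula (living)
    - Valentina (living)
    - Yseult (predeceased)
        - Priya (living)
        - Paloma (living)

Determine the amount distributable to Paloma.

Paloma receives £150,000.

The entire £1,200,000 passes to the descendants.
That amount (£1,200,000) is divided into 4 shares of £300,000: Leilani, Ursula, and Valentina each take £300,000; Yseult's £300,000 share passes to Yseult's issue.
Yseult's share (£300,000) is divided into 2 shares of £150,000: Priya and Paloma each take £150,000.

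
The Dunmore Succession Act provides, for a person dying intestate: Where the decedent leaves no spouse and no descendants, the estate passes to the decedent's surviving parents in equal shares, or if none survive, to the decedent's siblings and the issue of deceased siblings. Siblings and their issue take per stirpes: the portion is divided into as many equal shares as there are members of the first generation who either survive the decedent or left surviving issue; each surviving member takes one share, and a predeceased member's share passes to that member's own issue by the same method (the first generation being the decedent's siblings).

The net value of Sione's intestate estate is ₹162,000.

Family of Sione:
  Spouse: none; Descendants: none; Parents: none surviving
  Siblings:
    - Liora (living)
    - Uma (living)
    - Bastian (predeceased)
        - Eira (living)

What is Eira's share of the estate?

Eira receives ₹54,000.

The entire ₹162,000 passes to the siblings and their issue.
That amount (₹162,000) is divided into 3 shares of ₹54,000: Liora and Uma each take ₹54,000; Bastian's ₹54,000 share passes to Bastian's issue.
Bastian's share (₹54,000) passes entirely to Eira.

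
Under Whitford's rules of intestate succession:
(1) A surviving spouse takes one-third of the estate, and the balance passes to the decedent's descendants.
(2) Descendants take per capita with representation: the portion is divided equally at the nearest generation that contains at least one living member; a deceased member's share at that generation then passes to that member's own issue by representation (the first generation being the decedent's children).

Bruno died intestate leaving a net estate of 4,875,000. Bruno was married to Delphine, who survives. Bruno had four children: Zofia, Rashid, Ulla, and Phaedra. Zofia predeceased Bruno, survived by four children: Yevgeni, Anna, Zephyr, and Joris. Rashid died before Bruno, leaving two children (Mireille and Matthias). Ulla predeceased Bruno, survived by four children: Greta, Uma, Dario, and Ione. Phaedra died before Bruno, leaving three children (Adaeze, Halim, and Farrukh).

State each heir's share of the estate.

Delphine: 1,625,000; Yevgeni: 250,000; Anna: 250,000; Zephyr: 250,000; Joris: 250,000; Mireille: 250,000; Matthias: 250,000; Greta: 250,000; Uma: 250,000; Dario: 250,000; Ione: 250,000; Adaeze: 250,000; Halim: 250,000; Farrukh: 250,000

Delphine takes one-third of 4,875,000 = 1,625,000. The remaining 3,250,000 passes to the descendants.
No child survives, so the initial division is made at the grandchildren's generation.
The descendants' portion (3,250,000) is divided into 13 shares of 250,000: Yevgeni, Anna, Zephyr, Joris, Mireille, Matthias, Greta, Uma, Dario, Ione, Adaeze, Halim, and Farrukh each take 250,000.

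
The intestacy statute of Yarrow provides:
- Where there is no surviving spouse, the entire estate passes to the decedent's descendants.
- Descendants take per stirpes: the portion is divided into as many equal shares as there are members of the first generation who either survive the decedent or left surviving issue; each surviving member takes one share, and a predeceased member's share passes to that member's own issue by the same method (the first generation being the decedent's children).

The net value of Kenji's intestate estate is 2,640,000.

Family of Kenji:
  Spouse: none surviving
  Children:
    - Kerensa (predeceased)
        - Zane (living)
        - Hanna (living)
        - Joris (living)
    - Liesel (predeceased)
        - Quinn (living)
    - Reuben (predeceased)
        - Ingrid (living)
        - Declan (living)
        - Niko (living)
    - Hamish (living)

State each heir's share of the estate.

Zane: 220,000; Hanna: 220,000; Joris: 220,000; Quinn: 660,000; Ingrid: 220,000; Declan: 220,000; Niko: 220,000; Hamish: 660,000

The entire 2,640,000 passes to the descendants.
That amount (2,640,000) is divided into 4 shares of 660,000: Hamish takes 660,000; Kerensa's 660,000 share passes to Kerensa's issue; Liesel's 660,000 share passes to Liesel's issue; Reuben's 660,000 share passes to Reuben's issue.
Kerensa's share (660,000) is divided into 3 shares of 220,000: Zane, Hanna, and Joris each take 220,000.
Liesel's share (660,000) passes entirely to Quinn.
Reuben's share (660,000) is divided into 3 shares of 220,000: Ingrid, Declan, and Niko each take 220,000.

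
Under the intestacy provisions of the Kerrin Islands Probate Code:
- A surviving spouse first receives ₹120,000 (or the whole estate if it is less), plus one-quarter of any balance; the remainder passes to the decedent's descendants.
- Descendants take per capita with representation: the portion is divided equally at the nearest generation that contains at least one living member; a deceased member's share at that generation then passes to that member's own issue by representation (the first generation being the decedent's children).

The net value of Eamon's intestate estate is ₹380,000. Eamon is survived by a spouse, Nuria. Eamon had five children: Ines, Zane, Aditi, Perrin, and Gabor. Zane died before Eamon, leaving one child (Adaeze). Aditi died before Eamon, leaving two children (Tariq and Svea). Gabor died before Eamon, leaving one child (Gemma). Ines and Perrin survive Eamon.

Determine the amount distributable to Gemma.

Nuria first takes ₹120,000, leaving a balance of ₹260,000. Nuria then takes one-quarter of the balance (₹65,000), for a total of ₹185,000. The remaining ₹195,000 passes to the descendants.
The descendants' portion (₹195,000) is divided into 5 shares of ₹39,000: Ines and Perrin each take ₹39,000; Zane's ₹39,000 share passes to Zane's issue; Aditi's ₹39,000 share passes to Aditi's issue; Gabor's ₹39,000 share passes to Gabor's issue.
Zane's share (₹39,000) passes entirely to Adaeze.
Aditi's share (₹39,000) is divided into 2 shares of ₹19,500: Tariq and Svea each take ₹19,500.
Gabor's share (₹39,000) passes entirely to Gemma.

Gemma receives ₹39,000.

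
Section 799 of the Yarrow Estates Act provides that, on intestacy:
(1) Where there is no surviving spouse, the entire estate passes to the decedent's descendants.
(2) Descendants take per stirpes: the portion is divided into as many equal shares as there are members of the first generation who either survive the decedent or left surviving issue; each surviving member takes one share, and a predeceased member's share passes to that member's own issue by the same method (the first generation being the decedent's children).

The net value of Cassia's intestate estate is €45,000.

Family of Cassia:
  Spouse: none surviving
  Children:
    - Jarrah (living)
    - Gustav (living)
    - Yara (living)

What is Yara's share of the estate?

The entire €45,000 passes to the descendants.
That amount (€45,000) is divided into 3 shares of €15,000: Jarrah, Gustav, and Yara each take €15,000.

Yara receives €15,000.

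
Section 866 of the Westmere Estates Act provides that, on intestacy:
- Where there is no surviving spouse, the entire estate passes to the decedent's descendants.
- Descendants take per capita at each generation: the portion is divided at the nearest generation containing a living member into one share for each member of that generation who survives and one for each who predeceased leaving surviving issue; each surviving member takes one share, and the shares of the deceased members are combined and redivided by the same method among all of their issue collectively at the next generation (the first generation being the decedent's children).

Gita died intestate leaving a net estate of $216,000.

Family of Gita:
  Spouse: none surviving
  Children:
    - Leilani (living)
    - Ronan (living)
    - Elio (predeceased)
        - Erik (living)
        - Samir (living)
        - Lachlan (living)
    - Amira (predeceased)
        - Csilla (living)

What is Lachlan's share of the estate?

Lachlan receives $27,000.

The entire $216,000 passes to the descendants.
That amount ($216,000) is divided at the children's generation into 4 shares of $54,000. Leilani and Ronan each take $54,000. The 2 shares of the deceased (Elio and Amira) are combined into a pool of $108,000.
That pool ($108,000) is divided at the grandchildren's generation equally among Erik, Samir, Lachlan, and Csilla: $27,000 each.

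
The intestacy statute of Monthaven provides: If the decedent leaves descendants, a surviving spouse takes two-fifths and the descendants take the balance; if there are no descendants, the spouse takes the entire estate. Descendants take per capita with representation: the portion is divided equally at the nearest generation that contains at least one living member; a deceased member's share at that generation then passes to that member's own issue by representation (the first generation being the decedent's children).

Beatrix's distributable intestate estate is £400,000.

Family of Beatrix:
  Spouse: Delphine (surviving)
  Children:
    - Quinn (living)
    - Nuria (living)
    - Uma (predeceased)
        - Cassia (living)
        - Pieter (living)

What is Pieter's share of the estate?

Delphine takes two-fifths of £400,000 = £160,000. The remaining £240,000 passes to the descendants.
The descendants' portion (£240,000) is divided into 3 shares of £80,000: Quinn and Nuria each take £80,000; Uma's £80,000 share passes to Uma's issue.
Uma's share (£80,000) is divided into 2 shares of £40,000: Cassia and Pieter each take £40,000.

Pieter receives £40,000.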